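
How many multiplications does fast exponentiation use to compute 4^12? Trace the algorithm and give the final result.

Computing 4^12 by squaring (build up from 4^1; each line after the first costs one multiplication):

4^1 = 4
4^2 = (4^1)^2 = 4^2 = 16
4^3 = 4 * 4^2 = 4 * 16 = 64
4^6 = (4^3)^2 = 64^2 = 4096
4^12 = (4^6)^2 = 4096^2 = 16777216

Result: 16777216
Multiplications needed: 4 (4 lines after 4^1)

4^12 = 16777216. Using exponentiation by squaring, this requires 4 multiplications. The key idea: if the exponent is even, square the half-power; if odd, multiply by the base once.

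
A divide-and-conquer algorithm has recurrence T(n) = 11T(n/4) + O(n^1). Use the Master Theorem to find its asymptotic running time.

Master Theorem for T(n) = 11T(n/4) + O(n^1):

a = 11, b = 4, c = 1
log_b(a) = log_4(11) = 1.7297

Case 1: c = 1 < log_4(11) = 1.7297
T(n) = O(n^(log_4 11))

For T(n) = 11T(n/4) + O(n^1): log_4(11) = 1.7297. This is Case 1 of the Master Theorem (c < log_b(a), work dominated by leaves), giving O(n^(log_4 11)).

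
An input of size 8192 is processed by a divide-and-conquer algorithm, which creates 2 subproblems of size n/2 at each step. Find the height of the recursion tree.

For divide and conquer with division factor 2:

Problem sizes at each level:
Level 0: 8192
Level 1: 4096
Level 2: 2048
Level 3: 1024
Level 4: 512
Level 5: 256
Level 6: 128
Level 7: 64
Level 8: 32
Level 9: 16
Level 10: 8
Level 11: 4
Level 12: 2
Level 13: 1

The root is level 0 and the size-1 base case is level 13 (the tree spans levels 0 through 13, i.e. 14 levels counting the root), so the depth is the number of divisions: log_2(8192) = 13

The recursion tree depth is log_2(8192) = 13. At each level, the problem size is divided by 2, so it takes 13 divisions to reduce to a base case of size 1. The algorithm makes 2 recursive calls at each level.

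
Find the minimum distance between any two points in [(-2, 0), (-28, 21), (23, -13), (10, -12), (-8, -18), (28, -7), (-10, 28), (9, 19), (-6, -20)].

Computing all pairwise distances among 9 points:

d((-2, 0), (-28, 21)) = 33.4215
d((-2, 0), (23, -13)) = 28.178
d((-2, 0), (10, -12)) = 16.9706
d((-2, 0), (-8, -18)) = 18.9737
d((-2, 0), (28, -7)) = 30.8058
d((-2, 0), (-10, 28)) = 29.1204
d((-2, 0), (9, 19)) = 21.9545
d((-2, 0), (-6, -20)) = 20.3961
d((-28, 21), (23, -13)) = 61.2944
d((-28, 21), (10, -12)) = 50.3289
d((-28, 21), (-8, -18)) = 43.8292
d((-28, 21), (28, -7)) = 62.6099
d((-28, 21), (-10, 28)) = 19.3132
d((-28, 21), (9, 19)) = 37.054
d((-28, 21), (-6, -20)) = 46.5296
d((23, -13), (10, -12)) = 13.0384
d((23, -13), (-8, -18)) = 31.4006
d((23, -13), (28, -7)) = 7.8102
d((23, -13), (-10, 28)) = 52.6308
d((23, -13), (9, 19)) = 34.9285
d((23, -13), (-6, -20)) = 29.8329
d((10, -12), (-8, -18)) = 18.9737
d((10, -12), (28, -7)) = 18.6815
d((10, -12), (-10, 28)) = 44.7214
d((10, -12), (9, 19)) = 31.0161
d((10, -12), (-6, -20)) = 17.8885
d((-8, -18), (28, -7)) = 37.6431
d((-8, -18), (-10, 28)) = 46.0435
d((-8, -18), (9, 19)) = 40.7185
d((-8, -18), (-6, -20)) = 2.8284 <-- minimum
d((28, -7), (-10, 28)) = 51.6624
d((28, -7), (9, 19)) = 32.2025
d((28, -7), (-6, -20)) = 36.4005
d((-10, 28), (9, 19)) = 21.0238
d((-10, 28), (-6, -20)) = 48.1664
d((9, 19), (-6, -20)) = 41.7852

Closest pair: (-8, -18) and (-6, -20) with distance 2.8284

The closest pair is (-8, -18) and (-6, -20) with Euclidean distance 2.8284. For 9 points, brute-force pairwise comparison is shown above. For large n, the divide-and-conquer algorithm (sort by x, recurse on halves, check the dividing strip) achieves O(n log n).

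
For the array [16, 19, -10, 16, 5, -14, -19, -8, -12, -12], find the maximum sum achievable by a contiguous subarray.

Using Kadane's algorithm on [16, 19, -10, 16, 5, -14, -19, -8, -12, -12]:

Scanning through the array:
Position 1 (value 19): max_ending_here = 35, max_so_far = 35
Position 2 (value -10): max_ending_here = 25, max_so_far = 35
Position 3 (value 16): max_ending_here = 41, max_so_far = 41
Position 4 (value 5): max_ending_here = 46, max_so_far = 46
Position 5 (value -14): max_ending_here = 32, max_so_far = 46
Position 6 (value -19): max_ending_here = 13, max_so_far = 46
Position 7 (value -8): max_ending_here = 5, max_so_far = 46
Position 8 (value -12): max_ending_here = -7, max_so_far = 46
Position 9 (value -12): max_ending_here = -12, max_so_far = 46

Maximum subarray: [16, 19, -10, 16, 5]
Maximum sum: 46

The maximum subarray is [16, 19, -10, 16, 5] with sum 46. This subarray runs from index 0 to index 4.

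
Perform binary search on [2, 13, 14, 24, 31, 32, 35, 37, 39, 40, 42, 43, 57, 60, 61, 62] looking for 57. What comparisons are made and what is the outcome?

Binary search for 57 in [2, 13, 14, 24, 31, 32, 35, 37, 39, 40, 42, 43, 57, 60, 61, 62]:

lo=0, hi=15, mid=7, arr[mid]=37 -> 37 < 57, search right half
lo=8, hi=15, mid=11, arr[mid]=43 -> 43 < 57, search right half
lo=12, hi=15, mid=13, arr[mid]=60 -> 60 > 57, search left half
lo=12, hi=12, mid=12, arr[mid]=57 -> Found target at index 12!

Binary search finds 57 at index 12 after 4 comparisons. The search repeatedly halves the search space by comparing with the middle element.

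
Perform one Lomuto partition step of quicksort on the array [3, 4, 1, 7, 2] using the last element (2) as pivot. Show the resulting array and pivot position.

Lomuto partition with pivot = 2:

Initial array: [3, 4, 1, 7, 2]

arr[0]=3 > 2: no swap
arr[1]=4 > 2: no swap
arr[2]=1 <= 2: swap with position 0, array becomes [1, 4, 3, 7, 2]
arr[3]=7 > 2: no swap

Place pivot at position 1: [1, 2, 3, 7, 4]
Pivot position: 1

After partitioning with pivot 2, the array becomes [1, 2, 3, 7, 4]. The pivot is placed at index 1. All elements to the left of the pivot are <= 2, and all elements to the right are > 2.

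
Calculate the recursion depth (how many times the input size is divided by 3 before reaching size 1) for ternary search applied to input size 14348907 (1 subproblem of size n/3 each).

For divide and conquer with division factor 3:

Problem sizes at each level:
Level 0: 14348907
Level 1: 4782969
Level 2: 1594323
Level 3: 531441
Level 4: 177147
Level 5: 59049
Level 6: 19683
Level 7: 6561
Level 8: 2187
Level 9: 729
Level 10: 243
Level 11: 81
Level 12: 27
Level 13: 9
Level 14: 3
Level 15: 1

The root is level 0 and the size-1 base case is level 15 (the tree spans levels 0 through 15, i.e. 16 levels counting the root), so the depth is the number of divisions: log_3(14348907) = 15

The recursion tree depth is log_3(14348907) = 15. At each level, the problem size is divided by 3, so it takes 15 divisions to reduce to a base case of size 1. The algorithm makes 1 recursive call at each level.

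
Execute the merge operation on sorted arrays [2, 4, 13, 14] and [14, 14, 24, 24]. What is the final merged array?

Merging process:

Compare 2 vs 14: take 2 from left. Merged: [2]
Compare 4 vs 14: take 4 from left. Merged: [2, 4]
Compare 13 vs 14: take 13 from left. Merged: [2, 4, 13]
Compare 14 vs 14: take 14 from left. Merged: [2, 4, 13, 14]
Append remaining from right: [14, 14, 24, 24]. Merged: [2, 4, 13, 14, 14, 14, 24, 24]

Final merged array: [2, 4, 13, 14, 14, 14, 24, 24]
Total comparisons: 4

The merged array is [2, 4, 13, 14, 14, 14, 24, 24], requiring 4 comparisons. The merge step runs in O(n) time where n is the total number of elements.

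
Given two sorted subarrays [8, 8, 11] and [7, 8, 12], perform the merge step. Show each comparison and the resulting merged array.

Merging process:

Compare 8 vs 7: take 7 from right. Merged: [7]
Compare 8 vs 8: take 8 from left. Merged: [7, 8]
Compare 8 vs 8: take 8 from left. Merged: [7, 8, 8]
Compare 11 vs 8: take 8 from right. Merged: [7, 8, 8, 8]
Compare 11 vs 12: take 11 from left. Merged: [7, 8, 8, 8, 11]
Append remaining from right: [12]. Merged: [7, 8, 8, 8, 11, 12]

Final merged array: [7, 8, 8, 8, 11, 12]
Total comparisons: 5

The merged array is [7, 8, 8, 8, 11, 12], requiring 5 comparisons. The merge step runs in O(n) time where n is the total number of elements.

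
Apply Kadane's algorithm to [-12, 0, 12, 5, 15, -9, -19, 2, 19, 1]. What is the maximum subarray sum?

Using Kadane's algorithm on [-12, 0, 12, 5, 15, -9, -19, 2, 19, 1]:

Scanning through the array:
Position 1 (value 0): max_ending_here = 0, max_so_far = 0
Position 2 (value 12): max_ending_here = 12, max_so_far = 12
Position 3 (value 5): max_ending_here = 17, max_so_far = 17
Position 4 (value 15): max_ending_here = 32, max_so_far = 32
Position 5 (value -9): max_ending_here = 23, max_so_far = 32
Position 6 (value -19): max_ending_here = 4, max_so_far = 32
Position 7 (value 2): max_ending_here = 6, max_so_far = 32
Position 8 (value 19): max_ending_here = 25, max_so_far = 32
Position 9 (value 1): max_ending_here = 26, max_so_far = 32

Maximum subarray: [0, 12, 5, 15]
Maximum sum: 32

The maximum subarray is [0, 12, 5, 15] with sum 32. This subarray runs from index 1 to index 4.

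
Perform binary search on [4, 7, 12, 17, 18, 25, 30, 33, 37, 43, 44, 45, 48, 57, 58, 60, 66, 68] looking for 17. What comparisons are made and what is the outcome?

Binary search for 17 in [4, 7, 12, 17, 18, 25, 30, 33, 37, 43, 44, 45, 48, 57, 58, 60, 66, 68]:

lo=0, hi=17, mid=8, arr[mid]=37 -> 37 > 17, search left half
lo=0, hi=7, mid=3, arr[mid]=17 -> Found target at index 3!

Binary search finds 17 at index 3 after 2 comparisons. The search repeatedly halves the search space by comparing with the middle element.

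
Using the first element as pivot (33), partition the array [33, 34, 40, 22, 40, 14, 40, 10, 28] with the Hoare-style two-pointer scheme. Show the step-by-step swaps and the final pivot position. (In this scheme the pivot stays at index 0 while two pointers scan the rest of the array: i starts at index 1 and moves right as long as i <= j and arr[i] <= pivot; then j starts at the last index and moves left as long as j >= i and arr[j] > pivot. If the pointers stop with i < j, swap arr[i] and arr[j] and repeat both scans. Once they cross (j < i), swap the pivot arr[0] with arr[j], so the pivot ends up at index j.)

Hoare-style two-pointer partition with pivot = 33:

Initial array: [33, 34, 40, 22, 40, 14, 40, 10, 28]

Pointers start at i = 1, j = 8.
i stops at index 1 (arr[1]=34 > 33), j stops at index 8 (arr[8]=28 <= 33): swap arr[1] and arr[8], array becomes [33, 28, 40, 22, 40, 14, 40, 10, 34]
i stops at index 2 (arr[2]=40 > 33), j stops at index 7 (arr[7]=10 <= 33): swap arr[2] and arr[7], array becomes [33, 28, 10, 22, 40, 14, 40, 40, 34]
i stops at index 4 (arr[4]=40 > 33), j stops at index 5 (arr[5]=14 <= 33): swap arr[4] and arr[5], array becomes [33, 28, 10, 22, 14, 40, 40, 40, 34]
i ends at 5, j ends at 4: the pointers have crossed (j < i), so scanning stops.

Swap pivot arr[0] with arr[4] to place pivot at position 4: [14, 28, 10, 22, 33, 40, 40, 40, 34]
Pivot position: 4

After partitioning with pivot 33, the array becomes [14, 28, 10, 22, 33, 40, 40, 40, 34]. The pivot is placed at index 4. All elements to the left of the pivot are <= 33, and all elements to the right are > 33.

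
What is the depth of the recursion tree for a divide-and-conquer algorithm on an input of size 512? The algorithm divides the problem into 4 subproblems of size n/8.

For divide and conquer with division factor 8:

Problem sizes at each level:
Level 0: 512
Level 1: 64
Level 2: 8
Level 3: 1

The root is level 0 and the size-1 base case is level 3 (the tree spans levels 0 through 3, i.e. 4 levels counting the root), so the depth is the number of divisions: log_8(512) = 3

The recursion tree depth is log_8(512) = 3. At each level, the problem size is divided by 8, so it takes 3 divisions to reduce to a base case of size 1. The algorithm makes 4 recursive calls at each level.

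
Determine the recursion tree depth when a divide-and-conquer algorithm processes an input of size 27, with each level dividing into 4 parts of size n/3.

For divide and conquer with division factor 3:

Problem sizes at each level:
Level 0: 27
Level 1: 9
Level 2: 3
Level 3: 1

The root is level 0 and the size-1 base case is level 3 (the tree spans levels 0 through 3, i.e. 4 levels counting the root), so the depth is the number of divisions: log_3(27) = 3

The recursion tree depth is log_3(27) = 3. At each level, the problem size is divided by 3, so it takes 3 divisions to reduce to a base case of size 1. The algorithm makes 4 recursive calls at each level.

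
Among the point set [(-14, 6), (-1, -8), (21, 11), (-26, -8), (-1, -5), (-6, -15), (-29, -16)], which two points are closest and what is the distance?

Computing all pairwise distances among 7 points:

d((-14, 6), (-1, -8)) = 19.105
d((-14, 6), (21, 11)) = 35.3553
d((-14, 6), (-26, -8)) = 18.4391
d((-14, 6), (-1, -5)) = 17.0294
d((-14, 6), (-6, -15)) = 22.4722
d((-14, 6), (-29, -16)) = 26.6271
d((-1, -8), (21, 11)) = 29.0689
d((-1, -8), (-26, -8)) = 25.0
d((-1, -8), (-1, -5)) = 3.0 <-- minimum
d((-1, -8), (-6, -15)) = 8.6023
d((-1, -8), (-29, -16)) = 29.1204
d((21, 11), (-26, -8)) = 50.6952
d((21, 11), (-1, -5)) = 27.2029
d((21, 11), (-6, -15)) = 37.4833
d((21, 11), (-29, -16)) = 56.8243
d((-26, -8), (-1, -5)) = 25.1794
d((-26, -8), (-6, -15)) = 21.1896
d((-26, -8), (-29, -16)) = 8.544
d((-1, -5), (-6, -15)) = 11.1803
d((-1, -5), (-29, -16)) = 30.0832
d((-6, -15), (-29, -16)) = 23.0217

Closest pair: (-1, -8) and (-1, -5) with distance 3.0

The closest pair is (-1, -8) and (-1, -5) with Euclidean distance 3.0. For 7 points, brute-force pairwise comparison is shown above. For large n, the divide-and-conquer algorithm (sort by x, recurse on halves, check the dividing strip) achieves O(n log n).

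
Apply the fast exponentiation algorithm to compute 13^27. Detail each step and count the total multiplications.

Computing 13^27 by squaring (build up from 13^1; each line after the first costs one multiplication):

13^1 = 13
13^2 = (13^1)^2 = 13^2 = 169
13^3 = 13 * 13^2 = 13 * 169 = 2197
13^6 = (13^3)^2 = 2197^2 = 4826809
13^12 = (13^6)^2 = 4826809^2 = 23298085122481
13^13 = 13 * 13^12 = 13 * 23298085122481 = 302875106592253
13^26 = (13^13)^2 = 302875106592253^2 = 91733330193268616658399616009
13^27 = 13 * 13^26 = 13 * 91733330193268616658399616009 = 1192533292512492016559195008117

Result: 1192533292512492016559195008117
Multiplications needed: 7 (7 lines after 13^1)

13^27 = 1192533292512492016559195008117. Using exponentiation by squaring, this requires 7 multiplications. The key idea: if the exponent is even, square the half-power; if odd, multiply by the base once.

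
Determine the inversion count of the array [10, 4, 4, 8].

Finding inversions in [10, 4, 4, 8]:

(0, 1): arr[0]=10 > arr[1]=4
(0, 2): arr[0]=10 > arr[2]=4
(0, 3): arr[0]=10 > arr[3]=8

Total inversions: 3

The array has 3 inversion(s): (0,1), (0,2), (0,3). Each pair (i,j) satisfies i < j and arr[i] > arr[j].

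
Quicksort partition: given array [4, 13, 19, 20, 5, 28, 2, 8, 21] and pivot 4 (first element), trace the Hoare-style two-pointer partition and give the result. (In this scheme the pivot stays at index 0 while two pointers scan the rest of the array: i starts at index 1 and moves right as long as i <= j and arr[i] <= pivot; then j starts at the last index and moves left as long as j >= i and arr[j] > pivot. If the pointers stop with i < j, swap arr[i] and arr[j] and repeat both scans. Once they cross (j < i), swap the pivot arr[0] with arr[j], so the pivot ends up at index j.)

Hoare-style two-pointer partition with pivot = 4:

Initial array: [4, 13, 19, 20, 5, 28, 2, 8, 21]

Pointers start at i = 1, j = 8.
i stops at index 1 (arr[1]=13 > 4), j stops at index 6 (arr[6]=2 <= 4): swap arr[1] and arr[6], array becomes [4, 2, 19, 20, 5, 28, 13, 8, 21]
i ends at 2, j ends at 1: the pointers have crossed (j < i), so scanning stops.

Swap pivot arr[0] with arr[1] to place pivot at position 1: [2, 4, 19, 20, 5, 28, 13, 8, 21]
Pivot position: 1

After partitioning with pivot 4, the array becomes [2, 4, 19, 20, 5, 28, 13, 8, 21]. The pivot is placed at index 1. All elements to the left of the pivot are <= 4, and all elements to the right are > 4.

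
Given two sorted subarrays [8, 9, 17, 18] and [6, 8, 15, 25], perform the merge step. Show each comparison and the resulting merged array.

Merging process:

Compare 8 vs 6: take 6 from right. Merged: [6]
Compare 8 vs 8: take 8 from left. Merged: [6, 8]
Compare 9 vs 8: take 8 from right. Merged: [6, 8, 8]
Compare 9 vs 15: take 9 from left. Merged: [6, 8, 8, 9]
Compare 17 vs 15: take 15 from right. Merged: [6, 8, 8, 9, 15]
Compare 17 vs 25: take 17 from left. Merged: [6, 8, 8, 9, 15, 17]
Compare 18 vs 25: take 18 from left. Merged: [6, 8, 8, 9, 15, 17, 18]
Append remaining from right: [25]. Merged: [6, 8, 8, 9, 15, 17, 18, 25]

Final merged array: [6, 8, 8, 9, 15, 17, 18, 25]
Total comparisons: 7

The merged array is [6, 8, 8, 9, 15, 17, 18, 25], requiring 7 comparisons. The merge step runs in O(n) time where n is the total number of elements.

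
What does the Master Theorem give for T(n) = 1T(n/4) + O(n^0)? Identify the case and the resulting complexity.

Master Theorem for T(n) = 1T(n/4) + O(n^0):

a = 1, b = 4, c = 0
log_b(a) = log_4(1) = 0.0000

Case 2: c = 0 = log_4(1) = 0.0000
T(n) = O(n^0 log n) = O(log n)

For T(n) = 1T(n/4) + O(n^0): log_4(1) = 0.0000. This is Case 2 of the Master Theorem (c = log_b(a), equal work at all levels), giving O(log n).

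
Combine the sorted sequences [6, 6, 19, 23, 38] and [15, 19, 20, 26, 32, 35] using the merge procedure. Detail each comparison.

Merging process:

Compare 6 vs 15: take 6 from left. Merged: [6]
Compare 6 vs 15: take 6 from left. Merged: [6, 6]
Compare 19 vs 15: take 15 from right. Merged: [6, 6, 15]
Compare 19 vs 19: take 19 from left. Merged: [6, 6, 15, 19]
Compare 23 vs 19: take 19 from right. Merged: [6, 6, 15, 19, 19]
Compare 23 vs 20: take 20 from right. Merged: [6, 6, 15, 19, 19, 20]
Compare 23 vs 26: take 23 from left. Merged: [6, 6, 15, 19, 19, 20, 23]
Compare 38 vs 26: take 26 from right. Merged: [6, 6, 15, 19, 19, 20, 23, 26]
Compare 38 vs 32: take 32 from right. Merged: [6, 6, 15, 19, 19, 20, 23, 26, 32]
Compare 38 vs 35: take 35 from right. Merged: [6, 6, 15, 19, 19, 20, 23, 26, 32, 35]
Append remaining from left: [38]. Merged: [6, 6, 15, 19, 19, 20, 23, 26, 32, 35, 38]

Final merged array: [6, 6, 15, 19, 19, 20, 23, 26, 32, 35, 38]
Total comparisons: 10

The merged array is [6, 6, 15, 19, 19, 20, 23, 26, 32, 35, 38], requiring 10 comparisons. The merge step runs in O(n) time where n is the total number of elements.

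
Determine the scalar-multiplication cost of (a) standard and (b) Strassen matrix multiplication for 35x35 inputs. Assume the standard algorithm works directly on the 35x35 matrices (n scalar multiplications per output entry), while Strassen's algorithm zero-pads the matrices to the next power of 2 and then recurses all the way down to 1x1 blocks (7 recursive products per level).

Matrix multiplication for 35x35 matrices:

Strassen's algorithm requires power-of-2 dimensions. Pad 35x35 to 64x64 (next power of 2).

Standard algorithm: 35^3 = 42875 multiplications
Strassen's algorithm: 7^(log2(64)) = 7^6 = 117649 multiplications
Difference: 42875 - 117649 = -74774 (Strassen uses MORE here due to padding overhead — for small or just-over-power-of-2 n, padding can outweigh the per-level savings)

Standard: 42875 multiplications (35^3). Strassen: 117649 multiplications (7^6, after padding to 64x64). Strassen reduces 8 recursive multiplications to 7 at each level.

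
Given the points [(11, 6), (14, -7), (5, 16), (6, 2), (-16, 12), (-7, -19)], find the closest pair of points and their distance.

Computing all pairwise distances among 6 points:

d((11, 6), (14, -7)) = 13.3417
d((11, 6), (5, 16)) = 11.6619
d((11, 6), (6, 2)) = 6.4031 <-- minimum
d((11, 6), (-16, 12)) = 27.6586
d((11, 6), (-7, -19)) = 30.8058
d((14, -7), (5, 16)) = 24.6982
d((14, -7), (6, 2)) = 12.0416
d((14, -7), (-16, 12)) = 35.5106
d((14, -7), (-7, -19)) = 24.1868
d((5, 16), (6, 2)) = 14.0357
d((5, 16), (-16, 12)) = 21.3776
d((5, 16), (-7, -19)) = 37.0
d((6, 2), (-16, 12)) = 24.1661
d((6, 2), (-7, -19)) = 24.6982
d((-16, 12), (-7, -19)) = 32.28

Closest pair: (11, 6) and (6, 2) with distance 6.4031

The closest pair is (11, 6) and (6, 2) with Euclidean distance 6.4031. For 6 points, brute-force pairwise comparison is shown above. For large n, the divide-and-conquer algorithm (sort by x, recurse on halves, check the dividing strip) achieves O(n log n).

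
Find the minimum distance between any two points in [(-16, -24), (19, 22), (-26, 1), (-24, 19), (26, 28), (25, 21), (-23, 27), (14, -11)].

Computing all pairwise distances among 8 points:

d((-16, -24), (19, 22)) = 57.8014
d((-16, -24), (-26, 1)) = 26.9258
d((-16, -24), (-24, 19)) = 43.7379
d((-16, -24), (26, 28)) = 66.8431
d((-16, -24), (25, 21)) = 60.8769
d((-16, -24), (-23, 27)) = 51.4782
d((-16, -24), (14, -11)) = 32.6956
d((19, 22), (-26, 1)) = 49.6588
d((19, 22), (-24, 19)) = 43.1045
d((19, 22), (26, 28)) = 9.2195
d((19, 22), (25, 21)) = 6.0828 <-- minimum
d((19, 22), (-23, 27)) = 42.2966
d((19, 22), (14, -11)) = 33.3766
d((-26, 1), (-24, 19)) = 18.1108
d((-26, 1), (26, 28)) = 58.5918
d((-26, 1), (25, 21)) = 54.7814
d((-26, 1), (-23, 27)) = 26.1725
d((-26, 1), (14, -11)) = 41.7612
d((-24, 19), (26, 28)) = 50.8035
d((-24, 19), (25, 21)) = 49.0408
d((-24, 19), (-23, 27)) = 8.0623
d((-24, 19), (14, -11)) = 48.4149
d((26, 28), (25, 21)) = 7.0711
d((26, 28), (-23, 27)) = 49.0102
d((26, 28), (14, -11)) = 40.8044
d((25, 21), (-23, 27)) = 48.3735
d((25, 21), (14, -11)) = 33.8378
d((-23, 27), (14, -11)) = 53.0377

Closest pair: (19, 22) and (25, 21) with distance 6.0828

The closest pair is (19, 22) and (25, 21) with Euclidean distance 6.0828. For 8 points, brute-force pairwise comparison is shown above. For large n, the divide-and-conquer algorithm (sort by x, recurse on halves, check the dividing strip) achieves O(n log n).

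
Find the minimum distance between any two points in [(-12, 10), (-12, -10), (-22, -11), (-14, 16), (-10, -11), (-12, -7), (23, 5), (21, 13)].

Computing all pairwise distances among 8 points:

d((-12, 10), (-12, -10)) = 20.0
d((-12, 10), (-22, -11)) = 23.2594
d((-12, 10), (-14, 16)) = 6.3246
d((-12, 10), (-10, -11)) = 21.095
d((-12, 10), (-12, -7)) = 17.0
d((-12, 10), (23, 5)) = 35.3553
d((-12, 10), (21, 13)) = 33.1361
d((-12, -10), (-22, -11)) = 10.0499
d((-12, -10), (-14, 16)) = 26.0768
d((-12, -10), (-10, -11)) = 2.2361 <-- minimum
d((-12, -10), (-12, -7)) = 3.0
d((-12, -10), (23, 5)) = 38.0789
d((-12, -10), (21, 13)) = 40.2244
d((-22, -11), (-14, 16)) = 28.1603
d((-22, -11), (-10, -11)) = 12.0
d((-22, -11), (-12, -7)) = 10.7703
d((-22, -11), (23, 5)) = 47.7598
d((-22, -11), (21, 13)) = 49.2443
d((-14, 16), (-10, -11)) = 27.2947
d((-14, 16), (-12, -7)) = 23.0868
d((-14, 16), (23, 5)) = 38.6005
d((-14, 16), (21, 13)) = 35.1283
d((-10, -11), (-12, -7)) = 4.4721
d((-10, -11), (23, 5)) = 36.6742
d((-10, -11), (21, 13)) = 39.2046
d((-12, -7), (23, 5)) = 37.0
d((-12, -7), (21, 13)) = 38.5876
d((23, 5), (21, 13)) = 8.2462

Closest pair: (-12, -10) and (-10, -11) with distance 2.2361

The closest pair is (-12, -10) and (-10, -11) with Euclidean distance 2.2361. For 8 points, brute-force pairwise comparison is shown above. For large n, the divide-and-conquer algorithm (sort by x, recurse on halves, check the dividing strip) achieves O(n log n).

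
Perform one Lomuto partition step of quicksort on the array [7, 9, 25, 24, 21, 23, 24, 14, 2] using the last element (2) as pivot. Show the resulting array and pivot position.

Lomuto partition with pivot = 2:

Initial array: [7, 9, 25, 24, 21, 23, 24, 14, 2]

arr[0]=7 > 2: no swap
arr[1]=9 > 2: no swap
arr[2]=25 > 2: no swap
arr[3]=24 > 2: no swap
arr[4]=21 > 2: no swap
arr[5]=23 > 2: no swap
arr[6]=24 > 2: no swap
arr[7]=14 > 2: no swap

Place pivot at position 0: [2, 9, 25, 24, 21, 23, 24, 14, 7]
Pivot position: 0

After partitioning with pivot 2, the array becomes [2, 9, 25, 24, 21, 23, 24, 14, 7]. The pivot is placed at index 0. All elements to the left of the pivot are <= 2, and all elements to the right are > 2.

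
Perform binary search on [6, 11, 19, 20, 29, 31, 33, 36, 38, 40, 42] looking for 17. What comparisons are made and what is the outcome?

Binary search for 17 in [6, 11, 19, 20, 29, 31, 33, 36, 38, 40, 42]:

lo=0, hi=10, mid=5, arr[mid]=31 -> 31 > 17, search left half
lo=0, hi=4, mid=2, arr[mid]=19 -> 19 > 17, search left half
lo=0, hi=1, mid=0, arr[mid]=6 -> 6 < 17, search right half
lo=1, hi=1, mid=1, arr[mid]=11 -> 11 < 17, search right half
lo=2 > hi=1, target 17 not found

Binary search determines that 17 is not in the array after 4 comparisons. The search space was exhausted without finding the target.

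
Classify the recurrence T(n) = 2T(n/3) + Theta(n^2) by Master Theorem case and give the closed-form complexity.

Master Theorem for T(n) = 2T(n/3) + O(n^2):

a = 2, b = 3, c = 2
log_b(a) = log_3(2) = 0.6309

Case 3: c = 2 > log_3(2) = 0.6309
T(n) = O(n^2) = O(n^2)

For T(n) = 2T(n/3) + O(n^2): log_3(2) = 0.6309. This is Case 3 of the Master Theorem (c > log_b(a), work dominated by root), giving O(n^2).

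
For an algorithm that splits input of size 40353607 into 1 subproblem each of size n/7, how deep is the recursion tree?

For divide and conquer with division factor 7:

Problem sizes at each level:
Level 0: 40353607
Level 1: 5764801
Level 2: 823543
Level 3: 117649
Level 4: 16807
Level 5: 2401
Level 6: 343
Level 7: 49
Level 8: 7
Level 9: 1

The root is level 0 and the size-1 base case is level 9 (the tree spans levels 0 through 9, i.e. 10 levels counting the root), so the depth is the number of divisions: log_7(40353607) = 9

The recursion tree depth is log_7(40353607) = 9. At each level, the problem size is divided by 7, so it takes 9 divisions to reduce to a base case of size 1. The algorithm makes 1 recursive call at each level.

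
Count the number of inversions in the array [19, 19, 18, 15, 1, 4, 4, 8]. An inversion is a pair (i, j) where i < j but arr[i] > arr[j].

Finding inversions in [19, 19, 18, 15, 1, 4, 4, 8]:

(0, 2): arr[0]=19 > arr[2]=18
(0, 3): arr[0]=19 > arr[3]=15
(0, 4): arr[0]=19 > arr[4]=1
(0, 5): arr[0]=19 > arr[5]=4
(0, 6): arr[0]=19 > arr[6]=4
(0, 7): arr[0]=19 > arr[7]=8
(1, 2): arr[1]=19 > arr[2]=18
(1, 3): arr[1]=19 > arr[3]=15
(1, 4): arr[1]=19 > arr[4]=1
(1, 5): arr[1]=19 > arr[5]=4
(1, 6): arr[1]=19 > arr[6]=4
(1, 7): arr[1]=19 > arr[7]=8
(2, 3): arr[2]=18 > arr[3]=15
(2, 4): arr[2]=18 > arr[4]=1
(2, 5): arr[2]=18 > arr[5]=4
(2, 6): arr[2]=18 > arr[6]=4
(2, 7): arr[2]=18 > arr[7]=8
(3, 4): arr[3]=15 > arr[4]=1
(3, 5): arr[3]=15 > arr[5]=4
(3, 6): arr[3]=15 > arr[6]=4
(3, 7): arr[3]=15 > arr[7]=8

Total inversions: 21

The array has 21 inversion(s): (0,2), (0,3), (0,4), (0,5), (0,6), (0,7), (1,2), (1,3), (1,4), (1,5), (1,6), (1,7), (2,3), (2,4), (2,5), (2,6), (2,7), (3,4), (3,5), (3,6), (3,7). Each pair (i,j) satisfies i < j and arr[i] > arr[j].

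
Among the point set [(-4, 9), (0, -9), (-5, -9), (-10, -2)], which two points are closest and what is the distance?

Computing all pairwise distances among 4 points:

d((-4, 9), (0, -9)) = 18.4391
d((-4, 9), (-5, -9)) = 18.0278
d((-4, 9), (-10, -2)) = 12.53
d((0, -9), (-5, -9)) = 5.0 <-- minimum
d((0, -9), (-10, -2)) = 12.2066
d((-5, -9), (-10, -2)) = 8.6023

Closest pair: (0, -9) and (-5, -9) with distance 5.0

The closest pair is (0, -9) and (-5, -9) with Euclidean distance 5.0. For 4 points, brute-force pairwise comparison is shown above. For large n, the divide-and-conquer algorithm (sort by x, recurse on halves, check the dividing strip) achieves O(n log n).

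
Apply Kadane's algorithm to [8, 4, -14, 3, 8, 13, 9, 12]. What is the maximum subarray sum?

Using Kadane's algorithm on [8, 4, -14, 3, 8, 13, 9, 12]:

Scanning through the array:
Position 1 (value 4): max_ending_here = 12, max_so_far = 12
Position 2 (value -14): max_ending_here = -2, max_so_far = 12
Position 3 (value 3): max_ending_here = 3, max_so_far = 12
Position 4 (value 8): max_ending_here = 11, max_so_far = 12
Position 5 (value 13): max_ending_here = 24, max_so_far = 24
Position 6 (value 9): max_ending_here = 33, max_so_far = 33
Position 7 (value 12): max_ending_here = 45, max_so_far = 45

Maximum subarray: [3, 8, 13, 9, 12]
Maximum sum: 45

The maximum subarray is [3, 8, 13, 9, 12] with sum 45. This subarray runs from index 3 to index 7.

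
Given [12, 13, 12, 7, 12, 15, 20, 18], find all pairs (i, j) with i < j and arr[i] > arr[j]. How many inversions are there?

Finding inversions in [12, 13, 12, 7, 12, 15, 20, 18]:

(0, 3): arr[0]=12 > arr[3]=7
(1, 2): arr[1]=13 > arr[2]=12
(1, 3): arr[1]=13 > arr[3]=7
(1, 4): arr[1]=13 > arr[4]=12
(2, 3): arr[2]=12 > arr[3]=7
(6, 7): arr[6]=20 > arr[7]=18

Total inversions: 6

The array has 6 inversion(s): (0,3), (1,2), (1,3), (1,4), (2,3), (6,7). Each pair (i,j) satisfies i < j and arr[i] > arr[j].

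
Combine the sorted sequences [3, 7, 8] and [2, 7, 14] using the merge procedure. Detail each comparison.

Merging process:

Compare 3 vs 2: take 2 from right. Merged: [2]
Compare 3 vs 7: take 3 from left. Merged: [2, 3]
Compare 7 vs 7: take 7 from left. Merged: [2, 3, 7]
Compare 8 vs 7: take 7 from right. Merged: [2, 3, 7, 7]
Compare 8 vs 14: take 8 from left. Merged: [2, 3, 7, 7, 8]
Append remaining from right: [14]. Merged: [2, 3, 7, 7, 8, 14]

Final merged array: [2, 3, 7, 7, 8, 14]
Total comparisons: 5

The merged array is [2, 3, 7, 7, 8, 14], requiring 5 comparisons. The merge step runs in O(n) time where n is the total number of elements.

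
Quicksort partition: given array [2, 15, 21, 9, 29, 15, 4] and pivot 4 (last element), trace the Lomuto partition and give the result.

Lomuto partition with pivot = 4:

Initial array: [2, 15, 21, 9, 29, 15, 4]

arr[0]=2 <= 4: swap with position 0, array becomes [2, 15, 21, 9, 29, 15, 4]
arr[1]=15 > 4: no swap
arr[2]=21 > 4: no swap
arr[3]=9 > 4: no swap
arr[4]=29 > 4: no swap
arr[5]=15 > 4: no swap

Place pivot at position 1: [2, 4, 21, 9, 29, 15, 15]
Pivot position: 1

After partitioning with pivot 4, the array becomes [2, 4, 21, 9, 29, 15, 15]. The pivot is placed at index 1. All elements to the left of the pivot are <= 4, and all elements to the right are > 4.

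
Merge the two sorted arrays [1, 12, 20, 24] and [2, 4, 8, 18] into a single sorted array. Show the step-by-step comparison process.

Merging process:

Compare 1 vs 2: take 1 from left. Merged: [1]
Compare 12 vs 2: take 2 from right. Merged: [1, 2]
Compare 12 vs 4: take 4 from right. Merged: [1, 2, 4]
Compare 12 vs 8: take 8 from right. Merged: [1, 2, 4, 8]
Compare 12 vs 18: take 12 from left. Merged: [1, 2, 4, 8, 12]
Compare 20 vs 18: take 18 from right. Merged: [1, 2, 4, 8, 12, 18]
Append remaining from left: [20, 24]. Merged: [1, 2, 4, 8, 12, 18, 20, 24]

Final merged array: [1, 2, 4, 8, 12, 18, 20, 24]
Total comparisons: 6

The merged array is [1, 2, 4, 8, 12, 18, 20, 24], requiring 6 comparisons. The merge step runs in O(n) time where n is the total number of elements.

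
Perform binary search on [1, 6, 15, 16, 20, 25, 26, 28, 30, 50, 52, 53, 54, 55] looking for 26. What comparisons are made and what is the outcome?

Binary search for 26 in [1, 6, 15, 16, 20, 25, 26, 28, 30, 50, 52, 53, 54, 55]:

lo=0, hi=13, mid=6, arr[mid]=26 -> Found target at index 6!

Binary search finds 26 at index 6 after 1 comparisons. The search repeatedly halves the search space by comparing with the middle element.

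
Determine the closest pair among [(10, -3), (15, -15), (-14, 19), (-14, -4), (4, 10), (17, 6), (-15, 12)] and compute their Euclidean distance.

Computing all pairwise distances among 7 points:

d((10, -3), (15, -15)) = 13.0
d((10, -3), (-14, 19)) = 32.5576
d((10, -3), (-14, -4)) = 24.0208
d((10, -3), (4, 10)) = 14.3178
d((10, -3), (17, 6)) = 11.4018
d((10, -3), (-15, 12)) = 29.1548
d((15, -15), (-14, 19)) = 44.6878
d((15, -15), (-14, -4)) = 31.0161
d((15, -15), (4, 10)) = 27.313
d((15, -15), (17, 6)) = 21.095
d((15, -15), (-15, 12)) = 40.3609
d((-14, 19), (-14, -4)) = 23.0
d((-14, 19), (4, 10)) = 20.1246
d((-14, 19), (17, 6)) = 33.6155
d((-14, 19), (-15, 12)) = 7.0711 <-- minimum
d((-14, -4), (4, 10)) = 22.8035
d((-14, -4), (17, 6)) = 32.573
d((-14, -4), (-15, 12)) = 16.0312
d((4, 10), (17, 6)) = 13.6015
d((4, 10), (-15, 12)) = 19.105
d((17, 6), (-15, 12)) = 32.5576

Closest pair: (-14, 19) and (-15, 12) with distance 7.0711

The closest pair is (-14, 19) and (-15, 12) with Euclidean distance 7.0711. For 7 points, brute-force pairwise comparison is shown above. For large n, the divide-and-conquer algorithm (sort by x, recurse on halves, check the dividing strip) achieves O(n log n).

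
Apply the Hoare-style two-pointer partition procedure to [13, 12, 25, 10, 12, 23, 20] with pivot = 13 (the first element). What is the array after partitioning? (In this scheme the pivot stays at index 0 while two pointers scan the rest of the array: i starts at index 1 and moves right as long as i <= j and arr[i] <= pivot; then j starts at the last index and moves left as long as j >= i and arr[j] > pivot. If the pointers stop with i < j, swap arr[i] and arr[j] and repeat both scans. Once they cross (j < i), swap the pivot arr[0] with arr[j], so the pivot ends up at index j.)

Hoare-style two-pointer partition with pivot = 13:

Initial array: [13, 12, 25, 10, 12, 23, 20]

Pointers start at i = 1, j = 6.
i stops at index 2 (arr[2]=25 > 13), j stops at index 4 (arr[4]=12 <= 13): swap arr[2] and arr[4], array becomes [13, 12, 12, 10, 25, 23, 20]
i ends at 4, j ends at 3: the pointers have crossed (j < i), so scanning stops.

Swap pivot arr[0] with arr[3] to place pivot at position 3: [10, 12, 12, 13, 25, 23, 20]
Pivot position: 3

After partitioning with pivot 13, the array becomes [10, 12, 12, 13, 25, 23, 20]. The pivot is placed at index 3. All elements to the left of the pivot are <= 13, and all elements to the right are > 13.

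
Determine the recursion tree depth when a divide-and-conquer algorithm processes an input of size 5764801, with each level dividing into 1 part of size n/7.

For divide and conquer with division factor 7:

Problem sizes at each level:
Level 0: 5764801
Level 1: 823543
Level 2: 117649
Level 3: 16807
Level 4: 2401
Level 5: 343
Level 6: 49
Level 7: 7
Level 8: 1

The root is level 0 and the size-1 base case is level 8 (the tree spans levels 0 through 8, i.e. 9 levels counting the root), so the depth is the number of divisions: log_7(5764801) = 8

The recursion tree depth is log_7(5764801) = 8. At each level, the problem size is divided by 7, so it takes 8 divisions to reduce to a base case of size 1. The algorithm makes 1 recursive call at each level.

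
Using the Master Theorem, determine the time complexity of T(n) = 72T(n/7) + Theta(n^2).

Master Theorem for T(n) = 72T(n/7) + O(n^2):

a = 72, b = 7, c = 2
log_b(a) = log_7(72) = 2.1978

Case 1: c = 2 < log_7(72) = 2.1978
T(n) = O(n^(log_7 72))

For T(n) = 72T(n/7) + O(n^2): log_7(72) = 2.1978. This is Case 1 of the Master Theorem (c < log_b(a), work dominated by leaves), giving O(n^(log_7 72)).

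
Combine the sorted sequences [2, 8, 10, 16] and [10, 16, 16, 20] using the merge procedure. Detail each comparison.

Merging process:

Compare 2 vs 10: take 2 from left. Merged: [2]
Compare 8 vs 10: take 8 from left. Merged: [2, 8]
Compare 10 vs 10: take 10 from left. Merged: [2, 8, 10]
Compare 16 vs 10: take 10 from right. Merged: [2, 8, 10, 10]
Compare 16 vs 16: take 16 from left. Merged: [2, 8, 10, 10, 16]
Append remaining from right: [16, 16, 20]. Merged: [2, 8, 10, 10, 16, 16, 16, 20]

Final merged array: [2, 8, 10, 10, 16, 16, 16, 20]
Total comparisons: 5

The merged array is [2, 8, 10, 10, 16, 16, 16, 20], requiring 5 comparisons. The merge step runs in O(n) time where n is the total number of elements.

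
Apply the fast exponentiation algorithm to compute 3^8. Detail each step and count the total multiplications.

Computing 3^8 by squaring (build up from 3^1; each line after the first costs one multiplication):

3^1 = 3
3^2 = (3^1)^2 = 3^2 = 9
3^4 = (3^2)^2 = 9^2 = 81
3^8 = (3^4)^2 = 81^2 = 6561

Result: 6561
Multiplications needed: 3 (3 lines after 3^1)

3^8 = 6561. Using exponentiation by squaring, this requires 3 multiplications. The key idea: if the exponent is even, square the half-power; if odd, multiply by the base once.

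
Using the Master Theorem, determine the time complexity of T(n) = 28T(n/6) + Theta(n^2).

Master Theorem for T(n) = 28T(n/6) + O(n^2):

a = 28, b = 6, c = 2
log_b(a) = log_6(28) = 1.8597

Case 3: c = 2 > log_6(28) = 1.8597
T(n) = O(n^2) = O(n^2)

For T(n) = 28T(n/6) + O(n^2): log_6(28) = 1.8597. This is Case 3 of the Master Theorem (c > log_b(a), work dominated by root), giving O(n^2).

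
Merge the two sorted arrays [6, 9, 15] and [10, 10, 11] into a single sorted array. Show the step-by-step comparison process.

Merging process:

Compare 6 vs 10: take 6 from left. Merged: [6]
Compare 9 vs 10: take 9 from left. Merged: [6, 9]
Compare 15 vs 10: take 10 from right. Merged: [6, 9, 10]
Compare 15 vs 10: take 10 from right. Merged: [6, 9, 10, 10]
Compare 15 vs 11: take 11 from right. Merged: [6, 9, 10, 10, 11]
Append remaining from left: [15]. Merged: [6, 9, 10, 10, 11, 15]

Final merged array: [6, 9, 10, 10, 11, 15]
Total comparisons: 5

The merged array is [6, 9, 10, 10, 11, 15], requiring 5 comparisons. The merge step runs in O(n) time where n is the total number of elements.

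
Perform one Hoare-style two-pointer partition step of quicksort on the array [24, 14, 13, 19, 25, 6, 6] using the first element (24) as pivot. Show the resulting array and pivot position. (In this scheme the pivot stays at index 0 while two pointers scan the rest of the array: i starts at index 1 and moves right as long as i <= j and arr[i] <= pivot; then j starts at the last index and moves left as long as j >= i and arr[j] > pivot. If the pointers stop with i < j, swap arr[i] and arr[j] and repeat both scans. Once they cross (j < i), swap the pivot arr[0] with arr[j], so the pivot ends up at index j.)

Hoare-style two-pointer partition with pivot = 24:

Initial array: [24, 14, 13, 19, 25, 6, 6]

Pointers start at i = 1, j = 6.
i stops at index 4 (arr[4]=25 > 24), j stops at index 6 (arr[6]=6 <= 24): swap arr[4] and arr[6], array becomes [24, 14, 13, 19, 6, 6, 25]
i ends at 6, j ends at 5: the pointers have crossed (j < i), so scanning stops.

Swap pivot arr[0] with arr[5] to place pivot at position 5: [6, 14, 13, 19, 6, 24, 25]
Pivot position: 5

After partitioning with pivot 24, the array becomes [6, 14, 13, 19, 6, 24, 25]. The pivot is placed at index 5. All elements to the left of the pivot are <= 24, and all elements to the right are > 24.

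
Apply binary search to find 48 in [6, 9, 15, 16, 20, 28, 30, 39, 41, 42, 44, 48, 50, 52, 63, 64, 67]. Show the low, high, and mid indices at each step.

Binary search for 48 in [6, 9, 15, 16, 20, 28, 30, 39, 41, 42, 44, 48, 50, 52, 63, 64, 67]:

lo=0, hi=16, mid=8, arr[mid]=41 -> 41 < 48, search right half
lo=9, hi=16, mid=12, arr[mid]=50 -> 50 > 48, search left half
lo=9, hi=11, mid=10, arr[mid]=44 -> 44 < 48, search right half
lo=11, hi=11, mid=11, arr[mid]=48 -> Found target at index 11!

Binary search finds 48 at index 11 after 4 comparisons. The search repeatedly halves the search space by comparing with the middle element.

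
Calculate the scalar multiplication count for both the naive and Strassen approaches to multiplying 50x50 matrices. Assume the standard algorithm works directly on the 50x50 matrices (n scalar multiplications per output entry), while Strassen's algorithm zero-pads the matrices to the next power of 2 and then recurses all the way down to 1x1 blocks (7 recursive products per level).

Matrix multiplication for 50x50 matrices:

Strassen's algorithm requires power-of-2 dimensions. Pad 50x50 to 64x64 (next power of 2).

Standard algorithm: 50^3 = 125000 multiplications
Strassen's algorithm: 7^(log2(64)) = 7^6 = 117649 multiplications
Savings: 125000 - 117649 = 7351 multiplications

Standard: 125000 multiplications (50^3). Strassen: 117649 multiplications (7^6, after padding to 64x64). Strassen reduces 8 recursive multiplications to 7 at each level.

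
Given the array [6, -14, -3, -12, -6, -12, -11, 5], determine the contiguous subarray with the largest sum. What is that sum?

Using Kadane's algorithm on [6, -14, -3, -12, -6, -12, -11, 5]:

Scanning through the array:
Position 1 (value -14): max_ending_here = -8, max_so_far = 6
Position 2 (value -3): max_ending_here = -3, max_so_far = 6
Position 3 (value -12): max_ending_here = -12, max_so_far = 6
Position 4 (value -6): max_ending_here = -6, max_so_far = 6
Position 5 (value -12): max_ending_here = -12, max_so_far = 6
Position 6 (value -11): max_ending_here = -11, max_so_far = 6
Position 7 (value 5): max_ending_here = 5, max_so_far = 6

Maximum subarray: [6]
Maximum sum: 6

The maximum subarray is [6] with sum 6. This subarray runs from index 0 to index 0.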